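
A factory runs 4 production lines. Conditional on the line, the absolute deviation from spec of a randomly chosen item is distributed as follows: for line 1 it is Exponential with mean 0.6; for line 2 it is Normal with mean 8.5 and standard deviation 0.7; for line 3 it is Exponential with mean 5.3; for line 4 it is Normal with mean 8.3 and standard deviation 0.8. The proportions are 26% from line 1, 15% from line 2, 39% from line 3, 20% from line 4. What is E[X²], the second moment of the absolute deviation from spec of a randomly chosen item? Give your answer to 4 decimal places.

For each component E[X²] = Var + (mean)², giving 1: 0.72; 2: 72.74; 3: 56.18; 4: 69.53.
Overall E[X²] = 0.26·0.72 + 0.15·72.74 + 0.39·56.18 + 0.2·69.53 = 46.9144.

46.9144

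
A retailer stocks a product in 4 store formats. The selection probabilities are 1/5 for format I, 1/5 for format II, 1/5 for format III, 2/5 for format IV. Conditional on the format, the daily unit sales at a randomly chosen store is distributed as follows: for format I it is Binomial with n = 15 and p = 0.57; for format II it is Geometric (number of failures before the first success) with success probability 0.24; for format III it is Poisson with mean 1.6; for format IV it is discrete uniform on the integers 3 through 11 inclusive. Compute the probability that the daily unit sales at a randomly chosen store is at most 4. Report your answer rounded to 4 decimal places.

Conditional on each format, P(X ≤ 4): I: 0.0174098; II: 0.746447; III: 0.976318; IV: 0.222222.
By total probability, P(X ≤ 4) = 0.2·0.0174098 + 0.2·0.746447 + 0.2·0.976318 + 0.4·0.222222 = 0.436924.

0.4369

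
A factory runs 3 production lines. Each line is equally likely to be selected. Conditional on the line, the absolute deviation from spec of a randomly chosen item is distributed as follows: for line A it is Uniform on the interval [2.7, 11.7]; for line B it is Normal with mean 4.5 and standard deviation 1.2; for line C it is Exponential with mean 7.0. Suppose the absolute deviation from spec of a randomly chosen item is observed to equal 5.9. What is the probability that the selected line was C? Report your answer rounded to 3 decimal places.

Likelihoods f(5.9 | ·): A: 0.111111; B: 0.168332; C: 0.061497.
Posterior ∝ prior × likelihood. Numerator for C: 0.333333·0.061497 = 0.020499.
Normalizing constant: 0.333333·0.111111 + 0.333333·0.168332 + 0.333333·0.061497 = 0.113647.
P(C | observation) = 0.020499 / 0.113647 = 0.180375.

0.180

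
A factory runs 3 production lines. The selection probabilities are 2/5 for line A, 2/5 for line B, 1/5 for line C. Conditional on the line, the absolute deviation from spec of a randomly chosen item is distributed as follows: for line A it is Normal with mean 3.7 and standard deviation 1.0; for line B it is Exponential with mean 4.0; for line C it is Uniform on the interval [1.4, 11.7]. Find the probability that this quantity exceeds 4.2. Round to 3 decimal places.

0.409

Conditional on each line, P(X > 4.2): A: 0.308538; B: 0.349938; C: 0.728155.
By total probability, P(X > 4.2) = 0.4·0.308538 + 0.4·0.349938 + 0.2·0.728155 = 0.409021.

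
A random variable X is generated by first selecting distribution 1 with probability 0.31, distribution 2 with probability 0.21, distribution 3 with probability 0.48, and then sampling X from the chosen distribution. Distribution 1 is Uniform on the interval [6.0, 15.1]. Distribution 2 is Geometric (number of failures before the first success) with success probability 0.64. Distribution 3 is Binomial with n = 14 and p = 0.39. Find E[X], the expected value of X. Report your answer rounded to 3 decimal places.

6.009

Component means — 1: 10.55; 2: 0.5625; 3: 5.46.
E[X] = 0.31·10.55 + 0.21·0.5625 + 0.48·5.46 = 6.00943.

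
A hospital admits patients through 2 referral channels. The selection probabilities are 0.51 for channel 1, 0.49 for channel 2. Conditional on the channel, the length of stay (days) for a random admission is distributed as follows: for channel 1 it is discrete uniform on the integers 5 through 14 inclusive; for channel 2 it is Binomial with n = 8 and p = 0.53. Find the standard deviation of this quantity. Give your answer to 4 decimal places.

Per component, 1: μ=9.5, E[X²]=98.5; 2: μ=4.24, E[X²]=19.9704.
E[X] = 0.51·9.5 + 0.49·4.24 = 6.9226.
E[X²] = 0.51·98.5 + 0.49·19.9704 = 60.0205.
Var(X) = E[X²] − (E[X])² = 60.0205 − 47.9224 = 12.0981.
SD(X) = √12.0981 = 3.47823.

3.4782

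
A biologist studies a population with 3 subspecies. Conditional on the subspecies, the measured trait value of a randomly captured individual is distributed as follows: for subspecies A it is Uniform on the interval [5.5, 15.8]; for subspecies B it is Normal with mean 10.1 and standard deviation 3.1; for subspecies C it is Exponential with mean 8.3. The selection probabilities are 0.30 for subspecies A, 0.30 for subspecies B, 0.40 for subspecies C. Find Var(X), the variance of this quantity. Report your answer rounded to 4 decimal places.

Per component, A: μ=10.65, E[X²]=122.263; B: μ=10.1, E[X²]=111.62; C: μ=8.3, E[X²]=137.78.
E[X] = 0.3·10.65 + 0.3·10.1 + 0.4·8.3 = 9.545.
E[X²] = 0.3·122.263 + 0.3·111.62 + 0.4·137.78 = 125.277.
Var(X) = E[X²] − (E[X])² = 125.277 − 91.107 = 34.17.

34.1700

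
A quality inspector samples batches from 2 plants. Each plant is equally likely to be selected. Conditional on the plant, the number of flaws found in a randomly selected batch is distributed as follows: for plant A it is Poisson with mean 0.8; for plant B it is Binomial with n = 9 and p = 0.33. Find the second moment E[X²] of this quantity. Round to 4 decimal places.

For each component E[X²] = Var + (mean)², giving A: 1.44; B: 10.8108.
Overall E[X²] = 0.5·1.44 + 0.5·10.8108 = 6.1254.

6.1254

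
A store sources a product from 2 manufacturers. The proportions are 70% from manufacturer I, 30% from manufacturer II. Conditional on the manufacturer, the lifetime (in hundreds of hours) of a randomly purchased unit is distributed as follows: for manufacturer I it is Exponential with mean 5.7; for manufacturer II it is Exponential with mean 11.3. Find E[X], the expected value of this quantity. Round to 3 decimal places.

Component means — I: 5.7; II: 11.3.
E[X] = 0.7·5.7 + 0.3·11.3 = 7.38.

7.380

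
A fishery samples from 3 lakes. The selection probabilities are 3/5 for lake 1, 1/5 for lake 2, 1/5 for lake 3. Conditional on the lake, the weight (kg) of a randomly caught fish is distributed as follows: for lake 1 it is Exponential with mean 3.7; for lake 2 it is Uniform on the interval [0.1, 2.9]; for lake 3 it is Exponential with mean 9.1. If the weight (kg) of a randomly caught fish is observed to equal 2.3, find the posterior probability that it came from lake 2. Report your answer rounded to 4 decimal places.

0.4068

Likelihoods f(2.3 | ·): 1: 0.145155; 2: 0.357143; 3: 0.0853477.
Posterior ∝ prior × likelihood. Numerator for 2: 0.2·0.357143 = 0.0714286.
Normalizing constant: 0.6·0.145155 + 0.2·0.357143 + 0.2·0.0853477 = 0.175591.
P(2 | observation) = 0.0714286 / 0.175591 = 0.406789.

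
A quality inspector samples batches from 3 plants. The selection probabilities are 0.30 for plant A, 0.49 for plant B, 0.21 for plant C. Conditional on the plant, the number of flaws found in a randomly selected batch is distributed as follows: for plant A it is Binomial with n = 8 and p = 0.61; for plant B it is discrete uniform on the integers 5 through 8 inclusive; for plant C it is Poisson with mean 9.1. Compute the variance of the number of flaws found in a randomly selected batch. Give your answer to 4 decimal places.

5.2978

Per component, A: μ=4.88, E[X²]=25.7176; B: μ=6.5, E[X²]=43.5; C: μ=9.1, E[X²]=91.91.
E[X] = 0.3·4.88 + 0.49·6.5 + 0.21·9.1 = 6.56.
E[X²] = 0.3·25.7176 + 0.49·43.5 + 0.21·91.91 = 48.3314.
Var(X) = E[X²] − (E[X])² = 48.3314 − 43.0336 = 5.29778.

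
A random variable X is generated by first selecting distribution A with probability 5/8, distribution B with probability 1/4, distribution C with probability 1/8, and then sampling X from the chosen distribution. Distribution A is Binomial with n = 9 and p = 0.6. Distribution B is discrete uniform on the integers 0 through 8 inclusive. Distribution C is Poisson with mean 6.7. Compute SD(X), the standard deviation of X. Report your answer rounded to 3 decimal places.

Per component, A: μ=5.4, E[X²]=31.32; B: μ=4, E[X²]=22.6667; C: μ=6.7, E[X²]=51.59.
E[X] = 0.625·5.4 + 0.25·4 + 0.125·6.7 = 5.2125.
E[X²] = 0.625·31.32 + 0.25·22.6667 + 0.125·51.59 = 31.6904.
Var(X) = E[X²] − (E[X])² = 31.6904 − 27.1702 = 4.52026.
SD(X) = √4.52026 = 2.12609.

2.126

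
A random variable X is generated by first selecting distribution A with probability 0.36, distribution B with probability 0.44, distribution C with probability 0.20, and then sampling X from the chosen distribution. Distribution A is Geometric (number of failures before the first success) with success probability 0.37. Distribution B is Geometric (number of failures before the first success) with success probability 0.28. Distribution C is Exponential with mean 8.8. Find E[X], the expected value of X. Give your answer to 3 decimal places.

3.504

Component means — A: 1.7027; B: 2.57143; C: 8.8.
E[X] = 0.36·1.7027 + 0.44·2.57143 + 0.2·8.8 = 3.5044.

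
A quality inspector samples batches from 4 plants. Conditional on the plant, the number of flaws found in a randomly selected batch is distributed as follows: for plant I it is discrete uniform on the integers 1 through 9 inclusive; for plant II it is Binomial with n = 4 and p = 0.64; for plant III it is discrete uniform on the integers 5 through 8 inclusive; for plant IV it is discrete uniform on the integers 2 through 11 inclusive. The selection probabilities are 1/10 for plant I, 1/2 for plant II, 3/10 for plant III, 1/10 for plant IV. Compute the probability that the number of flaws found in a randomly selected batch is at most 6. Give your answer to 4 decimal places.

Conditional on each plant, P(X ≤ 6): I: 0.666667; II: 1; III: 0.5; IV: 0.5.
By total probability, P(X ≤ 6) = 0.1·0.666667 + 0.5·1 + 0.3·0.5 + 0.1·0.5 = 0.766667.

0.7667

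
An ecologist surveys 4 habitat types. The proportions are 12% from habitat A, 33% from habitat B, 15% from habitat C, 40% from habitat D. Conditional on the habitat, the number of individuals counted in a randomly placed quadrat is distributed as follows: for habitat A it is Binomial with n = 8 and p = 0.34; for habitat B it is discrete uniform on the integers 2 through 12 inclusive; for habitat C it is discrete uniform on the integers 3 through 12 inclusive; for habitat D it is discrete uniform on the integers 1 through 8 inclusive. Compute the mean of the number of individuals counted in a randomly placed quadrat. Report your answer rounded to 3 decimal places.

5.561

Component means — A: 2.72; B: 7; C: 7.5; D: 4.5.
E[X] = 0.12·2.72 + 0.33·7 + 0.15·7.5 + 0.4·4.5 = 5.5614.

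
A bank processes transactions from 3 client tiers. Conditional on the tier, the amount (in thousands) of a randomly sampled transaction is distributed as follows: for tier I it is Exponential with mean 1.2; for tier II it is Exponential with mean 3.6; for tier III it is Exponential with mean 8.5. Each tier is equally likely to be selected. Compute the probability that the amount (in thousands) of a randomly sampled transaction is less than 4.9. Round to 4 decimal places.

Conditional on each tier, P(X < 4.9): I: 0.983149; II: 0.743624; III: 0.438122.
By total probability, P(X < 4.9) = 0.333333·0.983149 + 0.333333·0.743624 + 0.333333·0.438122 = 0.721632.

0.7216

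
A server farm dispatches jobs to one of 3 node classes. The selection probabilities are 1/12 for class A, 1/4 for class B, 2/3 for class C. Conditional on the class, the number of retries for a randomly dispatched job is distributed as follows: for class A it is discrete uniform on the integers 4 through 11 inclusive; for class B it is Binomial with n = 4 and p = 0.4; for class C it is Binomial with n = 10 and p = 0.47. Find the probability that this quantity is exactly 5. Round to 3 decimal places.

0.172

Conditional on each class, P(X = 5): A: 0.125; B: 0; C: 0.241696.
By total probability, P(X = 5) = 0.0833333·0.125 + 0.25·0 + 0.666667·0.241696 = 0.171547.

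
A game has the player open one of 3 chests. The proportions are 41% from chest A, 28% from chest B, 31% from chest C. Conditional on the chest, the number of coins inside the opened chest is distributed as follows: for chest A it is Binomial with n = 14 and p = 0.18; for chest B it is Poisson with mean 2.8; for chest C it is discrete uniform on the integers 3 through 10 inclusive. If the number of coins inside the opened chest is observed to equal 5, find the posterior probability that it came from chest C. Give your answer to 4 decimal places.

0.4346

Likelihoods P(X=5 | ·): A: 0.0634091; B: 0.0872136; C: 0.125.
Posterior ∝ prior × likelihood. Numerator for C: 0.31·0.125 = 0.03875.
Normalizing constant: 0.41·0.0634091 + 0.28·0.0872136 + 0.31·0.125 = 0.0891675.
P(C | observation) = 0.03875 / 0.0891675 = 0.434575.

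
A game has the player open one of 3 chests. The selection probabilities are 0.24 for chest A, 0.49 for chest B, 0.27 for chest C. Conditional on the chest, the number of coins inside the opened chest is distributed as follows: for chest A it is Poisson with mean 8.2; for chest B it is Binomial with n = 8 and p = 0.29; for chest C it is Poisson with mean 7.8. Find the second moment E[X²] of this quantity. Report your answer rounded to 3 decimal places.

40.083

For each component E[X²] = Var + (mean)², giving A: 75.44; B: 7.0296; C: 68.64.
Overall E[X²] = 0.24·75.44 + 0.49·7.0296 + 0.27·68.64 = 40.0829.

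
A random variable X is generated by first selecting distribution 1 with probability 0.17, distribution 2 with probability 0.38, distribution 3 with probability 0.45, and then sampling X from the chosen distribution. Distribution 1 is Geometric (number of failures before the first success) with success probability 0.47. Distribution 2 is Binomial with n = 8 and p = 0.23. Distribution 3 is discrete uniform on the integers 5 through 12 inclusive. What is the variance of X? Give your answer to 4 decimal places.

15.0842

Per component, 1: μ=1.12766, E[X²]=3.67089; 2: μ=1.84, E[X²]=4.8024; 3: μ=8.5, E[X²]=77.5.
E[X] = 0.17·1.12766 + 0.38·1.84 + 0.45·8.5 = 4.7159.
E[X²] = 0.17·3.67089 + 0.38·4.8024 + 0.45·77.5 = 37.324.
Var(X) = E[X²] − (E[X])² = 37.324 − 22.2397 = 15.0842.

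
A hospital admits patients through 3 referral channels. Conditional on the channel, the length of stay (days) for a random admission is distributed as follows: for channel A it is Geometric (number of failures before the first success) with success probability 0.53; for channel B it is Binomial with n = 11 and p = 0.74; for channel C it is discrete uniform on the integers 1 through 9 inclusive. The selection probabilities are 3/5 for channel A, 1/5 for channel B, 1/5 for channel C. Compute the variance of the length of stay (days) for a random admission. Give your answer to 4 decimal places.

11.4982

Per component, A: μ=0.886792, E[X²]=2.45959; B: μ=8.14, E[X²]=68.376; C: μ=5, E[X²]=31.6667.
E[X] = 0.6·0.886792 + 0.2·8.14 + 0.2·5 = 3.16008.
E[X²] = 0.6·2.45959 + 0.2·68.376 + 0.2·31.6667 = 21.4843.
Var(X) = E[X²] − (E[X])² = 21.4843 − 9.98608 = 11.4982.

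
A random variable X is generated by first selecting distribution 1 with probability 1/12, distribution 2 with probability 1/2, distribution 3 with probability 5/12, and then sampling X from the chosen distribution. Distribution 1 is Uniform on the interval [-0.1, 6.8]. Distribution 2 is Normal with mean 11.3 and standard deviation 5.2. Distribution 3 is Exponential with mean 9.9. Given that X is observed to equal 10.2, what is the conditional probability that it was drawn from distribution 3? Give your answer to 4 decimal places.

0.2859

Likelihoods f(10.2 | ·): 1: 0; 2: 0.0750222; 3: 0.0360504.
Posterior ∝ prior × likelihood. Numerator for 3: 0.416667·0.0360504 = 0.015021.
Normalizing constant: 0.0833333·0 + 0.5·0.0750222 + 0.416667·0.0360504 = 0.0525321.
P(3 | observation) = 0.015021 / 0.0525321 = 0.285939.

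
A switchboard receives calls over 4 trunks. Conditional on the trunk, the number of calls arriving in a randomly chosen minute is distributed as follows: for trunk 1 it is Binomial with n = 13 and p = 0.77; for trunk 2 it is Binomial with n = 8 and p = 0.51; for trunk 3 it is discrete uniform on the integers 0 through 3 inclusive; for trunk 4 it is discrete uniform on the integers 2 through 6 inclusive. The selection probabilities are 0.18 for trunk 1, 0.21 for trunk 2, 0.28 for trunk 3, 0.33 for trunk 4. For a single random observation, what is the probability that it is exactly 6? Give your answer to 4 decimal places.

0.0930

Conditional on each trunk, P(X = 6): 1: 0.0121775; 2: 0.118296; 3: 0; 4: 0.2.
By total probability, P(X = 6) = 0.18·0.0121775 + 0.21·0.118296 + 0.28·0 + 0.33·0.2 = 0.0930342.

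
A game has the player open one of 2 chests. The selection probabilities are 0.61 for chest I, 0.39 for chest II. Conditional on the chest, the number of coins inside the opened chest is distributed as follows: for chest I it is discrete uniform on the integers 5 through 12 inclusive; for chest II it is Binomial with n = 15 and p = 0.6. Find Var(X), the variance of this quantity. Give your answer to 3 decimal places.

4.666

Per component, I: μ=8.5, E[X²]=77.5; II: μ=9, E[X²]=84.6.
E[X] = 0.61·8.5 + 0.39·9 = 8.695.
E[X²] = 0.61·77.5 + 0.39·84.6 = 80.269.
Var(X) = E[X²] − (E[X])² = 80.269 − 75.603 = 4.66598.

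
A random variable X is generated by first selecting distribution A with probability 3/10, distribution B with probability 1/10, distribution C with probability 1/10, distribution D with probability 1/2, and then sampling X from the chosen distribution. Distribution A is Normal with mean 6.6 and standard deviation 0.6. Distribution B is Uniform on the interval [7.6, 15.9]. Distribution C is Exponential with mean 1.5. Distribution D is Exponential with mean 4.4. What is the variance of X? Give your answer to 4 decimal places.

Per component, A: μ=6.6, E[X²]=43.92; B: μ=11.75, E[X²]=143.803; C: μ=1.5, E[X²]=4.5; D: μ=4.4, E[X²]=38.72.
E[X] = 0.3·6.6 + 0.1·11.75 + 0.1·1.5 + 0.5·4.4 = 5.505.
E[X²] = 0.3·43.92 + 0.1·143.803 + 0.1·4.5 + 0.5·38.72 = 47.3663.
Var(X) = E[X²] − (E[X])² = 47.3663 − 30.305 = 17.0613.

17.0613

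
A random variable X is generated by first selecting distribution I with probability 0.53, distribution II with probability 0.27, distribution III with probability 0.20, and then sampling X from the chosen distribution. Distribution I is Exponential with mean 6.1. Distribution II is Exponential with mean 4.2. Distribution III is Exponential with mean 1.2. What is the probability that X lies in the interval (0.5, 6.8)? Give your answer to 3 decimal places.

Conditional on each component, P(0.5 < X < 6.8): I: 0.593306; II: 0.689678; III: 0.655781.
By total probability, P(0.5 < X < 6.8) = 0.53·0.593306 + 0.27·0.689678 + 0.2·0.655781 = 0.631822.

0.632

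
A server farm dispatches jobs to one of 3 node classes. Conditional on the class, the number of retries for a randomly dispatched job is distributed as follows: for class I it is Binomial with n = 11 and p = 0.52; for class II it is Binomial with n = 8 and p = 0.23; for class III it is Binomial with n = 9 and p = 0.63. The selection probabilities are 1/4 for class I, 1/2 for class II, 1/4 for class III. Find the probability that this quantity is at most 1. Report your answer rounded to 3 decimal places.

Conditional on each class, P(X ≤ 1): I: 0.00402535; II: 0.418866; III: 0.00212154.
By total probability, P(X ≤ 1) = 0.25·0.00402535 + 0.5·0.418866 + 0.25·0.00212154 = 0.21097.

0.211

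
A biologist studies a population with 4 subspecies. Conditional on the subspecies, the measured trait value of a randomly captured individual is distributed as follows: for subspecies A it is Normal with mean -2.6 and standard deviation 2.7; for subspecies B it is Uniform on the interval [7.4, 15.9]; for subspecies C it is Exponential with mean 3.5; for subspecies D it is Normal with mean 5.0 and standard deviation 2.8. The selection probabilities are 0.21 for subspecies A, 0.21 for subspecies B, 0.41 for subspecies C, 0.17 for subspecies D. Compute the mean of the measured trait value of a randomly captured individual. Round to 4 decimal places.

Component means — A: -2.6; B: 11.65; C: 3.5; D: 5.
E[X] = 0.21·-2.6 + 0.21·11.65 + 0.41·3.5 + 0.17·5 = 4.1855.

4.1855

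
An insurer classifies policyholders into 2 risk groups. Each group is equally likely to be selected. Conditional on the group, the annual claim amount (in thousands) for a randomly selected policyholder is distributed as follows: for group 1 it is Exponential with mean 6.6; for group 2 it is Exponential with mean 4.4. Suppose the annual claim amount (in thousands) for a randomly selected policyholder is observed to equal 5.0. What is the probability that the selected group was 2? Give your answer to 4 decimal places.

Likelihoods f(5.0 | ·): 1: 0.0710305; 2: 0.0729509.
Posterior ∝ prior × likelihood. Numerator for 2: 0.5·0.0729509 = 0.0364755.
Normalizing constant: 0.5·0.0710305 + 0.5·0.0729509 = 0.0719907.
P(2 | observation) = 0.0364755 / 0.0719907 = 0.506669.

0.5067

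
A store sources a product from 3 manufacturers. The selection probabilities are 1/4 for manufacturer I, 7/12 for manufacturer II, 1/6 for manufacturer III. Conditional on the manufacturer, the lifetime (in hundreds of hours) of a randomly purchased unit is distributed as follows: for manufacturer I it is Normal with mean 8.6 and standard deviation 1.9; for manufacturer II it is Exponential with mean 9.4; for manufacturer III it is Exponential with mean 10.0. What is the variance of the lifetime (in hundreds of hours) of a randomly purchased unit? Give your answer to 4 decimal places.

Per component, I: μ=8.6, E[X²]=77.57; II: μ=9.4, E[X²]=176.72; III: μ=10, E[X²]=200.
E[X] = 0.25·8.6 + 0.583333·9.4 + 0.166667·10 = 9.3.
E[X²] = 0.25·77.57 + 0.583333·176.72 + 0.166667·200 = 155.812.
Var(X) = E[X²] − (E[X])² = 155.812 − 86.49 = 69.3225.

69.3225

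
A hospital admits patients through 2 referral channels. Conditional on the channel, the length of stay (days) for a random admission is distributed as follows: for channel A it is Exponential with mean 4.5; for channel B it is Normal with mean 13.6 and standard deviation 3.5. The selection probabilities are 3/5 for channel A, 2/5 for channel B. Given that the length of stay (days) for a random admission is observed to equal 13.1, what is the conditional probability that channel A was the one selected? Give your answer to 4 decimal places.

0.1385

Likelihoods f(13.1 | ·): A: 0.0120923; B: 0.112826.
Posterior ∝ prior × likelihood. Numerator for A: 0.6·0.0120923 = 0.00725536.
Normalizing constant: 0.6·0.0120923 + 0.4·0.112826 = 0.0523859.
P(A | observation) = 0.00725536 / 0.0523859 = 0.138498.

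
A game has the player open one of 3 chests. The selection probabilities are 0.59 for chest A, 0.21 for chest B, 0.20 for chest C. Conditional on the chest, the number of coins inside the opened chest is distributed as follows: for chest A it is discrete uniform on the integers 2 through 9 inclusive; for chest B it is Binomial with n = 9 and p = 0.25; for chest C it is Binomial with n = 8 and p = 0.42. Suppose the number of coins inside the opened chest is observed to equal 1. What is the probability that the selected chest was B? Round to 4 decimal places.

0.7612

Likelihoods P(X=1 | ·): A: 0; B: 0.225254; C: 0.0741883.
Posterior ∝ prior × likelihood. Numerator for B: 0.21·0.225254 = 0.0473034.
Normalizing constant: 0.59·0 + 0.21·0.225254 + 0.2·0.0741883 = 0.062141.
P(B | observation) = 0.0473034 / 0.062141 = 0.761226.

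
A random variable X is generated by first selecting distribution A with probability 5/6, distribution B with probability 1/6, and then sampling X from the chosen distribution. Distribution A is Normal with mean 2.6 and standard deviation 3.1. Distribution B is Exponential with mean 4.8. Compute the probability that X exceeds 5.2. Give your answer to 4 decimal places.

Conditional on each component, P(X > 5.2): A: 0.200816; B: 0.338465.
By total probability, P(X > 5.2) = 0.833333·0.200816 + 0.166667·0.338465 = 0.223758.

0.2238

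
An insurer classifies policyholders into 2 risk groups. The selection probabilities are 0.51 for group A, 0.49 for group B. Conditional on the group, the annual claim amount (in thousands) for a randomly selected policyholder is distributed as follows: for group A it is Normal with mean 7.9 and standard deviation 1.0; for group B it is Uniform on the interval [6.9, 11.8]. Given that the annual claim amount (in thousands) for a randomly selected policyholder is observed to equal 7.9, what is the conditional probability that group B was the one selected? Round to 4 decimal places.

0.3295

Likelihoods f(7.9 | ·): A: 0.398942; B: 0.204082.
Posterior ∝ prior × likelihood. Numerator for B: 0.49·0.204082 = 0.1.
Normalizing constant: 0.51·0.398942 + 0.49·0.204082 = 0.303461.
P(B | observation) = 0.1 / 0.303461 = 0.329532.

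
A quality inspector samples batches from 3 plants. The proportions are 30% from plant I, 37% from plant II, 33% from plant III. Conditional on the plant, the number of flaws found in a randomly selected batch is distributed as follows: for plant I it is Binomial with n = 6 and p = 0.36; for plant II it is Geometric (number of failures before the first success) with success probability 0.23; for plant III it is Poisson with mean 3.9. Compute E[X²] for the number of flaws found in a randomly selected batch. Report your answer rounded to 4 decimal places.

For each component E[X²] = Var + (mean)², giving I: 6.048; II: 25.7637; III: 19.11.
Overall E[X²] = 0.3·6.048 + 0.37·25.7637 + 0.33·19.11 = 17.6533.

17.6533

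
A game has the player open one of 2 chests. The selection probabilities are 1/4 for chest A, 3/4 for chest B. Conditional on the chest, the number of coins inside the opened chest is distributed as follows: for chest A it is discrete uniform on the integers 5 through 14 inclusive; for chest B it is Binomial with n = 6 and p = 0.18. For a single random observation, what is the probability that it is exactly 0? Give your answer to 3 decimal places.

0.228

Conditional on each chest, P(X = 0): A: 0; B: 0.304007.
By total probability, P(X = 0) = 0.25·0 + 0.75·0.304007 = 0.228005.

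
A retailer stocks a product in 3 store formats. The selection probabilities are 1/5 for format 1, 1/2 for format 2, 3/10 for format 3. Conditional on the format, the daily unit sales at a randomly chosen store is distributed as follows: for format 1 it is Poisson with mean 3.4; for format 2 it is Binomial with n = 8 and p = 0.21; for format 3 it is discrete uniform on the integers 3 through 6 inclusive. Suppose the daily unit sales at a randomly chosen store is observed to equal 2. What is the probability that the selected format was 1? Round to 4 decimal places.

Likelihoods P(X=2 | ·): 1: 0.192898; 2: 0.300164; 3: 0.
Posterior ∝ prior × likelihood. Numerator for 1: 0.2·0.192898 = 0.0385795.
Normalizing constant: 0.2·0.192898 + 0.5·0.300164 + 0.3·0 = 0.188662.
P(1 | observation) = 0.0385795 / 0.188662 = 0.20449.

0.2045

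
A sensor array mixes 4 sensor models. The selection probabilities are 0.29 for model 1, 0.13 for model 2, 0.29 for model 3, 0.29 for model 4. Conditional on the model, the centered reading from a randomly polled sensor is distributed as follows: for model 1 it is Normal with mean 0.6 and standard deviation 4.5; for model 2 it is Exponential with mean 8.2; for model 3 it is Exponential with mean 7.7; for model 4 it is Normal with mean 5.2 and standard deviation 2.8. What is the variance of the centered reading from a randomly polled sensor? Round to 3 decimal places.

43.152

Per component, 1: μ=0.6, E[X²]=20.61; 2: μ=8.2, E[X²]=134.48; 3: μ=7.7, E[X²]=118.58; 4: μ=5.2, E[X²]=34.88.
E[X] = 0.29·0.6 + 0.13·8.2 + 0.29·7.7 + 0.29·5.2 = 4.981.
E[X²] = 0.29·20.61 + 0.13·134.48 + 0.29·118.58 + 0.29·34.88 = 67.9627.
Var(X) = E[X²] − (E[X])² = 67.9627 − 24.8104 = 43.1523.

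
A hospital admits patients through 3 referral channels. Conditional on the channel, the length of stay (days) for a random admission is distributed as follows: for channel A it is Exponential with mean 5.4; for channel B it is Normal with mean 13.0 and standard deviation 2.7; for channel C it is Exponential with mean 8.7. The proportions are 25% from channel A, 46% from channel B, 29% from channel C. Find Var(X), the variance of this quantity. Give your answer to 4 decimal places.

Per component, A: μ=5.4, E[X²]=58.32; B: μ=13, E[X²]=176.29; C: μ=8.7, E[X²]=151.38.
E[X] = 0.25·5.4 + 0.46·13 + 0.29·8.7 = 9.853.
E[X²] = 0.25·58.32 + 0.46·176.29 + 0.29·151.38 = 139.574.
Var(X) = E[X²] − (E[X])² = 139.574 − 97.0816 = 42.492.

42.4920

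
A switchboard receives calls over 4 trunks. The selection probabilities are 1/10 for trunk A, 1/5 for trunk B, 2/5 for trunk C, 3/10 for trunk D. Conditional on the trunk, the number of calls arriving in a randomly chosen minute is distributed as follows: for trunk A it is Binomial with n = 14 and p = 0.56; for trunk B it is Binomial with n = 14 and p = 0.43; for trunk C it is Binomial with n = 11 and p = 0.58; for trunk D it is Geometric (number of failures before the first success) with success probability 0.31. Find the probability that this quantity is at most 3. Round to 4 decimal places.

Conditional on each trunk, P(X ≤ 3): A: 0.00934416; B: 0.0839312; C: 0.0398575; D: 0.773329.
By total probability, P(X ≤ 3) = 0.1·0.00934416 + 0.2·0.0839312 + 0.4·0.0398575 + 0.3·0.773329 = 0.265662.

0.2657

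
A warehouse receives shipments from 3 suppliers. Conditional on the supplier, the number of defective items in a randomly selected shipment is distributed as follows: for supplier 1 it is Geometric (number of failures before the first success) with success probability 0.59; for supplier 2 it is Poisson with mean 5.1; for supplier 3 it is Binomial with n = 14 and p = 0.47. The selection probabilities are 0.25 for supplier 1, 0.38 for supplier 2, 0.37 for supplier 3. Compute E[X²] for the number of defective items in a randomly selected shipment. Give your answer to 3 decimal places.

For each component E[X²] = Var + (mean)², giving 1: 1.66073; 2: 31.11; 3: 46.7838.
Overall E[X²] = 0.25·1.66073 + 0.38·31.11 + 0.37·46.7838 = 29.547.

29.547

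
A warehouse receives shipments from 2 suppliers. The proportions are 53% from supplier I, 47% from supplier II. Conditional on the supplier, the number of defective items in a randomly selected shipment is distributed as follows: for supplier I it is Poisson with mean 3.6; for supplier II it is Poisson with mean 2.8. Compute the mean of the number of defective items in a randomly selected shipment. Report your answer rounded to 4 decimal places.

Component means — I: 3.6; II: 2.8.
E[X] = 0.53·3.6 + 0.47·2.8 = 3.224.

3.2240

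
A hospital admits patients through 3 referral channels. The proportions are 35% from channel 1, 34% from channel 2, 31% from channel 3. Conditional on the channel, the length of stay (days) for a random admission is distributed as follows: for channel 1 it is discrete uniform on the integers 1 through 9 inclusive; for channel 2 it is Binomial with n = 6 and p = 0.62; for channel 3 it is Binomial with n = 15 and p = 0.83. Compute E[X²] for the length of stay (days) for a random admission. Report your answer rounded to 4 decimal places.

For each component E[X²] = Var + (mean)², giving 1: 31.6667; 2: 15.252; 3: 157.119.
Overall E[X²] = 0.35·31.6667 + 0.34·15.252 + 0.31·157.119 = 64.9759.

64.9759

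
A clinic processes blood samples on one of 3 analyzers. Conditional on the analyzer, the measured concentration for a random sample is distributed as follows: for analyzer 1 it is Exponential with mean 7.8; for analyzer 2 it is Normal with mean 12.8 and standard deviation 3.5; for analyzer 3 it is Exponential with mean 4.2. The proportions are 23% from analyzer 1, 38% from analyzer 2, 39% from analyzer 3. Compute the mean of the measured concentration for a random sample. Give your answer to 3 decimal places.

8.296

Component means — 1: 7.8; 2: 12.8; 3: 4.2.
E[X] = 0.23·7.8 + 0.38·12.8 + 0.39·4.2 = 8.296.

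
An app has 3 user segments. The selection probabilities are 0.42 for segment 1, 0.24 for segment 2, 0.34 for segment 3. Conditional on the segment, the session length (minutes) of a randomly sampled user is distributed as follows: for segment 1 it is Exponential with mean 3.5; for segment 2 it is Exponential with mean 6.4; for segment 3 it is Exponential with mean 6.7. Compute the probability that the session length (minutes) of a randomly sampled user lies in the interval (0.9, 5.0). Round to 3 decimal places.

Conditional on each segment, P(0.9 < X < 5.0): 1: 0.533607; 2: 0.410982; 3: 0.400171.
By total probability, P(0.9 < X < 5.0) = 0.42·0.533607 + 0.24·0.410982 + 0.34·0.400171 = 0.458808.

0.459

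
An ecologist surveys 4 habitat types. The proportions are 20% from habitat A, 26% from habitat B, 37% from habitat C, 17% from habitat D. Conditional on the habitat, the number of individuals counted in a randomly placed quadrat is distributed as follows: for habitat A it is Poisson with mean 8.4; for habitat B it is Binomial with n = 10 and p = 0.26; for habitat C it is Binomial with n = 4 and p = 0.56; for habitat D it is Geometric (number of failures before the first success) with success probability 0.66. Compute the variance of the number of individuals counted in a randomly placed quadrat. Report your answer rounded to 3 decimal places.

Per component, A: μ=8.4, E[X²]=78.96; B: μ=2.6, E[X²]=8.684; C: μ=2.24, E[X²]=6.0032; D: μ=0.515152, E[X²]=1.04591.
E[X] = 0.2·8.4 + 0.26·2.6 + 0.37·2.24 + 0.17·0.515152 = 3.27238.
E[X²] = 0.2·78.96 + 0.26·8.684 + 0.37·6.0032 + 0.17·1.04591 = 20.4488.
Var(X) = E[X²] − (E[X])² = 20.4488 − 10.7084 = 9.74039.

9.740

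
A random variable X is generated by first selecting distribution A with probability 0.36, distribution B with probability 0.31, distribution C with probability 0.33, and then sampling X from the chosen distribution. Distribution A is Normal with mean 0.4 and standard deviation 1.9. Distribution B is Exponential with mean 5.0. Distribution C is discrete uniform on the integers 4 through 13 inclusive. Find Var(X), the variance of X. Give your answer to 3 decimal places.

23.181

Per component, A: μ=0.4, E[X²]=3.77; B: μ=5, E[X²]=50; C: μ=8.5, E[X²]=80.5.
E[X] = 0.36·0.4 + 0.31·5 + 0.33·8.5 = 4.499.
E[X²] = 0.36·3.77 + 0.31·50 + 0.33·80.5 = 43.4222.
Var(X) = E[X²] − (E[X])² = 43.4222 − 20.241 = 23.1812.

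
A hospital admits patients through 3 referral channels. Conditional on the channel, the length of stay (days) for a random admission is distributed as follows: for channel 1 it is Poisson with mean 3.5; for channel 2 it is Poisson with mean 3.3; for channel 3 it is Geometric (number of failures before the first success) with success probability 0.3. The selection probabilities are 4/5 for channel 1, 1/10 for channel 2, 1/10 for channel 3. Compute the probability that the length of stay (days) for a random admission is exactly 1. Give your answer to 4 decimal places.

0.1177

Conditional on each channel, P(X = 1): 1: 0.105691; 2: 0.121714; 3: 0.21.
By total probability, P(X = 1) = 0.8·0.105691 + 0.1·0.121714 + 0.1·0.21 = 0.117724.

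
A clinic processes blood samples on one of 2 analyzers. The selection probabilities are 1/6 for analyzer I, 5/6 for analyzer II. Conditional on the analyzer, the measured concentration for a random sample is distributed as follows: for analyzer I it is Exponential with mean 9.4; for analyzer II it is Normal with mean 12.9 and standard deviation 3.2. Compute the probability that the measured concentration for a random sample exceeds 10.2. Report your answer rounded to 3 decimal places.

0.723

Conditional on each analyzer, P(X > 10.2): I: 0.337866; II: 0.800595.
By total probability, P(X > 10.2) = 0.166667·0.337866 + 0.833333·0.800595 = 0.723474.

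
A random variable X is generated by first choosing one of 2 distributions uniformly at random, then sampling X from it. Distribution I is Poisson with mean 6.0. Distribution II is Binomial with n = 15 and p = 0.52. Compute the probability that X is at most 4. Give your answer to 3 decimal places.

Conditional on each component, P(X ≤ 4): I: 0.285057; II: 0.0429969.
By total probability, P(X ≤ 4) = 0.5·0.285057 + 0.5·0.0429969 = 0.164027.

0.164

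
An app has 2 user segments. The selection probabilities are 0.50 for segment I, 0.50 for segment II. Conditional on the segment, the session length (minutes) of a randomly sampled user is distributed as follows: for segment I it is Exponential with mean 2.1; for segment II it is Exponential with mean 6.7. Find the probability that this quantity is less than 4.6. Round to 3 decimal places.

Conditional on each segment, P(X < 4.6): I: 0.888137; II: 0.496699.
By total probability, P(X < 4.6) = 0.5·0.888137 + 0.5·0.496699 = 0.692418.

0.692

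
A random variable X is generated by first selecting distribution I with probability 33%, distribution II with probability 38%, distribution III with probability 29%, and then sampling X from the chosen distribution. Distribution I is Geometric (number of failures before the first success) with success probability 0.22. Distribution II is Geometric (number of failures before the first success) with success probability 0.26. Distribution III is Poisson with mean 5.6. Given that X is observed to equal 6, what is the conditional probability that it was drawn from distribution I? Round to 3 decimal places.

0.208

Likelihoods P(X=6 | ·): I: 0.0495439; II: 0.0426937; III: 0.158397.
Posterior ∝ prior × likelihood. Numerator for I: 0.33·0.0495439 = 0.0163495.
Normalizing constant: 0.33·0.0495439 + 0.38·0.0426937 + 0.29·0.158397 = 0.0785082.
P(I | observation) = 0.0163495 / 0.0785082 = 0.208252.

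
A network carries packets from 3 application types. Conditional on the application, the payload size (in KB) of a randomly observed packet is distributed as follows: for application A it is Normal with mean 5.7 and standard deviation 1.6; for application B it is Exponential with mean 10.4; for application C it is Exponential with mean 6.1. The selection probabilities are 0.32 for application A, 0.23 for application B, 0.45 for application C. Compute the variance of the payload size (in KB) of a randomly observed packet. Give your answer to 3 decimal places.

46.003

Per component, A: μ=5.7, E[X²]=35.05; B: μ=10.4, E[X²]=216.32; C: μ=6.1, E[X²]=74.42.
E[X] = 0.32·5.7 + 0.23·10.4 + 0.45·6.1 = 6.961.
E[X²] = 0.32·35.05 + 0.23·216.32 + 0.45·74.42 = 94.4586.
Var(X) = E[X²] − (E[X])² = 94.4586 − 48.4555 = 46.0031.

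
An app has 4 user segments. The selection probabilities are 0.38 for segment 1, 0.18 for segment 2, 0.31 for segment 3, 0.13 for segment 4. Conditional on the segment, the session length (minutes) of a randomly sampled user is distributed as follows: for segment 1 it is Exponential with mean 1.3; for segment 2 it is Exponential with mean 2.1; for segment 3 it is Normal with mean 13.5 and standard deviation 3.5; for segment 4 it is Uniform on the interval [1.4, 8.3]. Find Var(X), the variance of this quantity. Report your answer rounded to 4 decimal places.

34.3930

Per component, 1: μ=1.3, E[X²]=3.38; 2: μ=2.1, E[X²]=8.82; 3: μ=13.5, E[X²]=194.5; 4: μ=4.85, E[X²]=27.49.
E[X] = 0.38·1.3 + 0.18·2.1 + 0.31·13.5 + 0.13·4.85 = 5.6875.
E[X²] = 0.38·3.38 + 0.18·8.82 + 0.31·194.5 + 0.13·27.49 = 66.7407.
Var(X) = E[X²] − (E[X])² = 66.7407 − 32.3477 = 34.393.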